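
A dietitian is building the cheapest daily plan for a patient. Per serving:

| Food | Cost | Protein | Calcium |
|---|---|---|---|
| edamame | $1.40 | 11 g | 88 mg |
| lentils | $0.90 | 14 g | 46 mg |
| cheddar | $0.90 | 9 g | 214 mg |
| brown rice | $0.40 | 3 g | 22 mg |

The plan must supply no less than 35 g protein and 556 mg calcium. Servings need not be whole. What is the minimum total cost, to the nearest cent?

$3.02

Two binding constraints pin down two serving amounts, so the optimal mix uses at most two foods. The candidates are each food alone (scaled to the tighter of protein/calcium) and each pair with both constraints tight.
edamame only: max(35/11, 556/88) = 6.318 servings → $8.85.
lentils only: max(35/14, 556/46) = 12.09 servings → $10.88.
cheddar only: max(35/9, 556/214) = 3.889 servings → $3.50.
brown rice only: max(35/3, 556/22) = 25.27 servings → $10.11.
edamame + lentils: the both-tight solution has a negative serving — not a feasible corner.
edamame + cheddar with both tight: 1.592 servings and 1.944 servings → $3.98.
edamame + brown rice: intersection lies outside the first quadrant.
lentils + cheddar with both tight: 0.9628 servings and 2.391 servings → $3.02.
lentils + brown rice with both targets exact would need a negative amount; discard.
cheddar + brown rice with both tight: 2.023 servings and 5.599 servings → $4.06.
The minimum over all feasible corners is $3.02.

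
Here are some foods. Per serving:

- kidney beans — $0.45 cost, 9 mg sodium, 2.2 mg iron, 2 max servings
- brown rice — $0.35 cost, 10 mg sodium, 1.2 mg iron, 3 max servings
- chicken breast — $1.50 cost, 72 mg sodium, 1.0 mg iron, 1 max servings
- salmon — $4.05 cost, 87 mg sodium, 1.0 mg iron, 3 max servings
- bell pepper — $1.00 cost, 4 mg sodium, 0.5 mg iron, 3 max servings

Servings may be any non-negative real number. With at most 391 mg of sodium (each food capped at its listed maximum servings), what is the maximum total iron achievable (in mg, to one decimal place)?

13.5 mg

Iron per mg sodium: kidney beans 0.2444, bell pepper 0.125, brown rice 0.12, chicken breast 0.01389, salmon 0.01149.
Take 2 servings of kidney beans: uses 18 mg sodium, +4.4 mg iron (running total 4.4 mg).
Take 3 servings of bell pepper: uses 12 mg sodium, +1.5 mg iron (running total 5.9 mg).
Take 3 servings of brown rice: uses 30 mg sodium, +3.6 mg iron (running total 9.5 mg).
Take 1 serving of chicken breast: uses 72 mg sodium, +1.0 mg iron (running total 10.5 mg).
Take 2.977 servings of salmon: uses 259 mg sodium, +3.0 mg iron (running total 13.5 mg).
Filling greedily by iron-per-mg sodium is optimal for one linear limit, giving 13.5 mg.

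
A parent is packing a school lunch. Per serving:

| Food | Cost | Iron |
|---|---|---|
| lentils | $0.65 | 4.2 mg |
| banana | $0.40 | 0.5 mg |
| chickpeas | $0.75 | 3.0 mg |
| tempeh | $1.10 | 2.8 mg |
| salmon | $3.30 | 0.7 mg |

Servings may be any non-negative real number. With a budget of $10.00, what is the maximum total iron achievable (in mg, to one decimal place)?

64.6 mg

Iron per dollar: lentils 6.462, chickpeas 4, tempeh 2.545, banana 1.25, salmon 0.2121.
With no serving limits, spend the whole cost allowance on lentils: $10.00 / $0.65 × 4.2 mg = 64.6 mg.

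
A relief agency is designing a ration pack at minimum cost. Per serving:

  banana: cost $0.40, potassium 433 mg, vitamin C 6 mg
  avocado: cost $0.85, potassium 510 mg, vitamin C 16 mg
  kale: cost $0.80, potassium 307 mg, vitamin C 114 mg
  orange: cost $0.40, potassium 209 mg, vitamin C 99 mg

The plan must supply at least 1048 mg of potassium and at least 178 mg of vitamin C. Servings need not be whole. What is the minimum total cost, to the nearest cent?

At the optimum either one food covers both requirements or two foods hit both targets exactly; no other combination can be cheaper.
banana only: max(1048/433, 178/6) = 29.67 servings → $11.87.
avocado only: max(1048/510, 178/16) = 11.12 servings → $9.46.
kale only: max(1048/307, 178/114) = 3.414 servings → $2.73.
orange only: max(1048/209, 178/99) = 5.014 servings → $2.01.
banana + avocado: intersection lies outside the first quadrant.
banana + kale with both tight: 1.364 servings and 1.49 servings → $1.74.
banana + orange with both tight: 1.599 servings and 1.701 servings → $1.32.
avocado + kale with both tight: 1.218 servings and 1.39 servings → $2.15.
avocado + orange with both tight: 1.412 servings and 1.57 servings → $1.83.
kale + orange: intersection lies outside the first quadrant.
The minimum over all feasible corners is $1.32.

$1.32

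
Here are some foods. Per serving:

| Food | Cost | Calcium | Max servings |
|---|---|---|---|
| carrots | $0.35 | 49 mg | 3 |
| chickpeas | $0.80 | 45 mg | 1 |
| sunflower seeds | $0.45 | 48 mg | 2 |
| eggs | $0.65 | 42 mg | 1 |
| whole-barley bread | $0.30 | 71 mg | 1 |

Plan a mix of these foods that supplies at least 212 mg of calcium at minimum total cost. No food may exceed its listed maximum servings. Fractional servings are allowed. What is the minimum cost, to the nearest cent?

$1.31

Cost per mg of calcium: whole-barley bread $0.0042, carrots $0.0071, sunflower seeds $0.0094, eggs $0.0155, chickpeas $0.0178.
Take 1 serving of whole-barley bread: +71.0 mg calcium for $0.30 (total $0.30, still need 141.0 mg).
Take 2.878 servings of carrots: +141.0 mg calcium for $1.01 (total $1.31, still need 0.0 mg).
Greedy by cheapest-per-mg is optimal for a single linear constraint, so the minimum cost is $1.31.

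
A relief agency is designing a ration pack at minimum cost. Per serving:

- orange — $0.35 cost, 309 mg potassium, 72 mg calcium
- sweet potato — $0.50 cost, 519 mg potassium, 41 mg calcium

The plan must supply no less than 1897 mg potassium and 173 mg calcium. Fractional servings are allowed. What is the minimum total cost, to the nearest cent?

$1.85

An LP optimum is at a vertex; with two nutrient constraints at most two foods are used. Check each candidate.
orange only: max(1897/309, 173/72) = 6.139 servings → $2.15.
sweet potato only: max(1897/519, 173/41) = 4.22 servings → $2.11.
orange + sweet potato with both tight: 0.4863 servings and 3.366 servings → $1.85.
So the least-cost plan costs $1.85.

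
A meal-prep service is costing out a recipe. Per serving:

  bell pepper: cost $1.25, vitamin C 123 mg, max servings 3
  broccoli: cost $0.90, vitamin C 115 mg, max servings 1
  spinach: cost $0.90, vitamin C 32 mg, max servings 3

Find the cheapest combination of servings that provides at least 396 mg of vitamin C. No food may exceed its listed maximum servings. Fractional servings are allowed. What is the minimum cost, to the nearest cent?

Cost per mg of vitamin C: broccoli $0.0078, bell pepper $0.0102, spinach $0.0281.
Take 1 serving of broccoli: +115.0 mg vitamin C for $0.90 (total $0.90, still need 281.0 mg).
Take 2.285 servings of bell pepper: +281.0 mg vitamin C for $2.86 (total $3.76, still need 0.0 mg).
Filling from the cheapest source first is optimal under one linear minimum: $3.76.

$3.76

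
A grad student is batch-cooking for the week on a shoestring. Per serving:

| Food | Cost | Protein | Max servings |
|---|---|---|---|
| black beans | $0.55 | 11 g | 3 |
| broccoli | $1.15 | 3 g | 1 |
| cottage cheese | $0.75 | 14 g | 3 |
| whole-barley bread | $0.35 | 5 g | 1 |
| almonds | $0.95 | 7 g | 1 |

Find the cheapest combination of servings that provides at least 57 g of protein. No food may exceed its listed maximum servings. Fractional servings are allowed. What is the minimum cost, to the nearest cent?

Cost per g of protein: black beans $0.0500, cottage cheese $0.0536, whole-barley bread $0.0700, almonds $0.1357, broccoli $0.3833.
Take 3 servings of black beans: +33.0 g protein for $1.65 (total $1.65, still need 24.0 g).
Take 1.714 servings of cottage cheese: +24.0 g protein for $1.29 (total $2.94, still need 0.0 g).
Greedy by cheapest-per-g is optimal for a single linear constraint, so the minimum cost is $2.94.

$2.94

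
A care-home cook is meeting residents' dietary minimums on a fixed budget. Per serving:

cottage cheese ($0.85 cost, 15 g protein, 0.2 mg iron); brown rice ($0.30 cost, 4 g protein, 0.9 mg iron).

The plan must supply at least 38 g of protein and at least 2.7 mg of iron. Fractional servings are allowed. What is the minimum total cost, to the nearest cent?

An LP optimum is at a vertex; with two nutrient constraints at most two foods are used. Check each candidate.
cottage cheese only: max(38/15, 2.7/0.2) = 13.5 servings → $11.47.
brown rice only: max(38/4, 2.7/0.9) = 9.5 servings → $2.85.
cottage cheese + brown rice with both tight: 1.843 servings and 2.591 servings → $2.34.
The minimum over all feasible corners is $2.34.

$2.34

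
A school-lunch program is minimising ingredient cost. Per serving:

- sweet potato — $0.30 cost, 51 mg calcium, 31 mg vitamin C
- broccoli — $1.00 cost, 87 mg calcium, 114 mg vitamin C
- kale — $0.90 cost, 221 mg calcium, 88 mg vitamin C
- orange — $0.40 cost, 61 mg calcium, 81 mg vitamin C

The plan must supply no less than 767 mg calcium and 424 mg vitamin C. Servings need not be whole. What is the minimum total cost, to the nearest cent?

With two linear requirements the optimum uses one or two foods; enumerate the corners.
sweet potato only: max(767/51, 424/31) = 15.04 servings → $4.51.
broccoli only: max(767/87, 424/114) = 8.816 servings → $8.82.
kale only: max(767/221, 424/88) = 4.818 servings → $4.34.
orange only: max(767/61, 424/81) = 12.57 servings → $5.03.
sweet potato + broccoli with both targets exact would need a negative amount; discard.
sweet potato + kale with both tight: 11.09 servings and 0.9111 servings → $4.15.
sweet potato + orange with both targets exact would need a negative amount; discard.
broccoli + kale with both tight: 1.494 servings and 2.882 servings → $4.09.
broccoli + orange: the both-tight solution has a negative serving — not a feasible corner.
kale + orange with both tight: 2.893 servings and 2.091 servings → $3.44.
Cheapest feasible corner: $3.44.

$3.44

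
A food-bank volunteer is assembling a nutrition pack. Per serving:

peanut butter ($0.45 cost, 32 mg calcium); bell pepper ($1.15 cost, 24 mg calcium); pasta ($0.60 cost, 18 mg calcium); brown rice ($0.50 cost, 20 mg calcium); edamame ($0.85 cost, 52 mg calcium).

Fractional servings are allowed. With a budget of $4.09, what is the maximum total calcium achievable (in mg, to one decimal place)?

Calcium per dollar: peanut butter 71.11, edamame 61.18, brown rice 40, pasta 30, bell pepper 20.87.
With no serving limits, spend the whole cost allowance on peanut butter: $4.09 / $0.45 × 32 mg = 290.8 mg.

290.8 mg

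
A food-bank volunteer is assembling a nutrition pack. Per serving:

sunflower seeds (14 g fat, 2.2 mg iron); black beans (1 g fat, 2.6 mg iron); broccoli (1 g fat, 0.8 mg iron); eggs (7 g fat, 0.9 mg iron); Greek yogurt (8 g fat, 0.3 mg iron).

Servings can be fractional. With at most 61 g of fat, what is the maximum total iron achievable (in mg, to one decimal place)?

158.6 mg

Iron per g fat: black beans 2.6, broccoli 0.8, sunflower seeds 0.1571, eggs 0.1286, Greek yogurt 0.0375.
With no serving limits, spend the whole fat allowance on black beans: 61 g / 1 g × 2.6 mg = 158.6 mg.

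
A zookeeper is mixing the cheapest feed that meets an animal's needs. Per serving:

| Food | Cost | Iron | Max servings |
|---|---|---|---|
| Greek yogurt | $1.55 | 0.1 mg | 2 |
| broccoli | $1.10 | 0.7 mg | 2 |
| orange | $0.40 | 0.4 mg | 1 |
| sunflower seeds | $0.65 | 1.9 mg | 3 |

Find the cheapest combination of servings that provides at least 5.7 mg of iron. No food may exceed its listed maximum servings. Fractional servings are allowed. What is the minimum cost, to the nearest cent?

$1.95

Cost per mg of iron: sunflower seeds $0.3421, orange $1.0000, broccoli $1.5714, Greek yogurt $15.5000.
Take 3 servings of sunflower seeds: +5.7 mg iron for $1.95 (total $1.95, still need 0.0 mg).
Greedy by cheapest-per-mg is optimal for a single linear constraint, so the minimum cost is $1.95.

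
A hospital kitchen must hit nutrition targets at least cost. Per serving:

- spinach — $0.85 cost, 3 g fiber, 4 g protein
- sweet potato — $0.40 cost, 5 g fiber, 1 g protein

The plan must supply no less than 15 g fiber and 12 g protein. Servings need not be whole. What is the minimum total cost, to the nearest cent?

$2.81

spinach only: max(15/3, 12/4) = 5 servings → $4.25.
sweet potato only: max(15/5, 12/1) = 12 servings → $4.80.
spinach + sweet potato with both tight: 2.647 servings and 1.412 servings → $2.81.
Cheapest feasible corner: $2.81.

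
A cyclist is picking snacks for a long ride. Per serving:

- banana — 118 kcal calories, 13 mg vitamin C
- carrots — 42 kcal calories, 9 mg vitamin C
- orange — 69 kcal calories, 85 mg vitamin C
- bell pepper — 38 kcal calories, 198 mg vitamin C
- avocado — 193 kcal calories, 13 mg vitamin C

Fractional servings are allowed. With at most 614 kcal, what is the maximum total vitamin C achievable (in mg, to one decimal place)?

Vitamin C per kcal: bell pepper 5.211, orange 1.232, carrots 0.2143, banana 0.1102, avocado 0.06736.
With no serving limits, spend the whole calories allowance on bell pepper: 614 kcal / 38 kcal × 198 mg = 3199.3 mg.

3199.3 mg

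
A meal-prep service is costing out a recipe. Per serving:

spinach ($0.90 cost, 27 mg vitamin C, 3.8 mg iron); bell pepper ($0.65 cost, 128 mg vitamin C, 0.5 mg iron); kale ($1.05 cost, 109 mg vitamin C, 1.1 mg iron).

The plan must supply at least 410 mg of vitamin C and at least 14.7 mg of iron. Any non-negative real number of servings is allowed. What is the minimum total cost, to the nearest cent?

spinach only: max(410/27, 14.7/3.8) = 15.19 servings → $13.67.
bell pepper only: max(410/128, 14.7/0.5) = 29.4 servings → $19.11.
kale only: max(410/109, 14.7/1.1) = 13.36 servings → $14.03.
spinach + bell pepper with both tight: 3.545 servings and 2.455 servings → $4.79.
spinach + kale with both tight: 2.994 servings and 3.02 servings → $5.87.
bell pepper + kale with both targets exact would need a negative amount; discard.
The minimum over all feasible corners is $4.79.

$4.79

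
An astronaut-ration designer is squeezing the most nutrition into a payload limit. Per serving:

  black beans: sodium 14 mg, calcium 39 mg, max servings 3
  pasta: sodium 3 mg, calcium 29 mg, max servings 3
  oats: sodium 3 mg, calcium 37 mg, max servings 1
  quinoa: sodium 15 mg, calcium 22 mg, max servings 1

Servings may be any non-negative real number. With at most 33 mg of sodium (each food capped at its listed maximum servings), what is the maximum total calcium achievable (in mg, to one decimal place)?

Calcium per mg sodium: oats 12.33, pasta 9.667, black beans 2.786, quinoa 1.467.
Take 1 serving of oats: uses 3 mg sodium, +37.0 mg calcium (running total 37.0 mg).
Take 3 servings of pasta: uses 9 mg sodium, +87.0 mg calcium (running total 124.0 mg).
Take 1.5 servings of black beans: uses 21 mg sodium, +58.5 mg calcium (running total 182.5 mg).
Filling greedily by calcium-per-mg sodium is optimal for one linear limit, giving 182.5 mg.

182.5 mg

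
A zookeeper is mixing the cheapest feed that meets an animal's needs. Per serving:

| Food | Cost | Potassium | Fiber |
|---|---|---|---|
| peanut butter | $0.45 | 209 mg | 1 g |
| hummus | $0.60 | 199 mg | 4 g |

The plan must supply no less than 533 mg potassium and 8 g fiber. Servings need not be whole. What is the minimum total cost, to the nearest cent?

$1.45

With two linear requirements the optimum uses one or two foods; enumerate the corners.
peanut butter only: max(533/209, 8/1) = 8 servings → $3.60.
hummus only: max(533/199, 8/4) = 2.678 servings → $1.61.
peanut butter + hummus with both tight: 0.8477 servings and 1.788 servings → $1.45.
The minimum over all feasible corners is $1.45.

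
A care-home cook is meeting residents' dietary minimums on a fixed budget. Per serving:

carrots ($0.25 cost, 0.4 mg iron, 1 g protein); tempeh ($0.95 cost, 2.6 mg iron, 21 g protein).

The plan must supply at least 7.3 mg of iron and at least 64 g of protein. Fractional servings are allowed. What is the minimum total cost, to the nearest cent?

The cheapest plan sits at a corner of the feasible region — with two constraints it uses at most two foods.
carrots only: max(7.3/0.4, 64/1) = 64 servings → $16.00.
tempeh only: max(7.3/2.6, 64/21) = 3.048 servings → $2.90.
carrots + tempeh with both targets exact would need a negative amount; discard.
The minimum over all feasible corners is $2.90.

$2.90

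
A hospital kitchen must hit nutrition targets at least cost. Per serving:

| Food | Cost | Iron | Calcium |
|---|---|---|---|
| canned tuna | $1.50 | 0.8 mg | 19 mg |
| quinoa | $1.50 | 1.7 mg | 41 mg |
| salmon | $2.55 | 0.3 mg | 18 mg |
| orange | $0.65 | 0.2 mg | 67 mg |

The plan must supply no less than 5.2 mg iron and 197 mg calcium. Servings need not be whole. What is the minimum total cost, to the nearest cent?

$5.13

Minimising a linear cost over {iron ≥ 5.2, calcium ≥ 197, servings ≥ 0} — the optimum is at a vertex, using one or two foods.
canned tuna only: max(5.2/0.8, 197/19) = 10.37 servings → $15.55.
quinoa only: max(5.2/1.7, 197/41) = 4.805 servings → $7.21.
salmon only: max(5.2/0.3, 197/18) = 17.33 servings → $44.20.
orange only: max(5.2/0.2, 197/67) = 26 servings → $16.90.
canned tuna + quinoa: intersection lies outside the first quadrant.
canned tuna + salmon with both tight: 3.966 servings and 6.759 servings → $23.18.
canned tuna + orange with both tight: 6.205 servings and 1.181 servings → $10.07.
quinoa + salmon with both tight: 1.885 servings and 6.65 servings → $19.79.
quinoa + orange with both tight: 2.923 servings and 1.151 servings → $5.13.
salmon + orange with both targets exact would need a negative amount; discard.
So the least-cost plan costs $5.13.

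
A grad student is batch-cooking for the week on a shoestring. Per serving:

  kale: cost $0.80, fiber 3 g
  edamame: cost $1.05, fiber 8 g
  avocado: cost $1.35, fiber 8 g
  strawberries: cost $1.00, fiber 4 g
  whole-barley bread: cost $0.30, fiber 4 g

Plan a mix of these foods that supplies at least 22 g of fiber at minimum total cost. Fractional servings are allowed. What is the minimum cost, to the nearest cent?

Cost per g of fiber: whole-barley bread $0.0750, edamame $0.1313, avocado $0.1688, strawberries $0.2500, kale $0.2667.
With no serving limits, use only whole-barley bread: 22 g / 4 g = 5.5 servings × $0.30 = $1.65.

$1.65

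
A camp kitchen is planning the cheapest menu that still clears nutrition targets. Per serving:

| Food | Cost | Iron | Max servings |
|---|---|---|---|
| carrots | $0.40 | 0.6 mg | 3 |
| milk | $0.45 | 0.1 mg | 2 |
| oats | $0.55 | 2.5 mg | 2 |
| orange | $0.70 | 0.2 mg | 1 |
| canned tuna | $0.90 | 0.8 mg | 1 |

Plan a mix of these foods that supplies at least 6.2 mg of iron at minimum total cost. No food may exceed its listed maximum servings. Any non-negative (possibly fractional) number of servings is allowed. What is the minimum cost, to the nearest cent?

$1.90

Cost per mg of iron: oats $0.2200, carrots $0.6667, canned tuna $1.1250, orange $3.5000, milk $4.5000.
Take 2 servings of oats: +5.0 mg iron for $1.10 (total $1.10, still need 1.2 mg).
Take 2 servings of carrots: +1.2 mg iron for $0.80 (total $1.90, still need 0.0 mg).
Greedy by cheapest-per-mg is optimal for a single linear constraint, so the minimum cost is $1.90.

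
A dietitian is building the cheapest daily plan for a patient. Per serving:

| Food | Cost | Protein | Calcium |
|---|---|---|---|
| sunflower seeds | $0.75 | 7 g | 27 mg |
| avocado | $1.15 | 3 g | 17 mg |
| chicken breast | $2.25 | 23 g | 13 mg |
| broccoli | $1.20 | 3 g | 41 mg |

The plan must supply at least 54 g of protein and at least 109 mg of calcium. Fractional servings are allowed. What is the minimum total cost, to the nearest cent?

A basic optimal solution has at most two foods positive. Try each food alone and each pair with both targets met exactly.
sunflower seeds only: max(54/7, 109/27) = 7.714 servings → $5.79.
avocado only: max(54/3, 109/17) = 18 servings → $20.70.
chicken breast only: max(54/23, 109/13) = 8.385 servings → $18.87.
broccoli only: max(54/3, 109/41) = 18 servings → $21.60.
sunflower seeds + avocado: the both-tight solution has a negative serving — not a feasible corner.
sunflower seeds + chicken breast with both tight: 3.406 servings and 1.311 servings → $5.50.
sunflower seeds + broccoli with both targets exact would need a negative amount; discard.
avocado + chicken breast with both tight: 5.128 servings and 1.679 servings → $9.67.
avocado + broccoli: intersection lies outside the first quadrant.
chicken breast + broccoli with both tight: 2.087 servings and 1.997 servings → $7.09.
Cheapest feasible corner: $5.50.

$5.50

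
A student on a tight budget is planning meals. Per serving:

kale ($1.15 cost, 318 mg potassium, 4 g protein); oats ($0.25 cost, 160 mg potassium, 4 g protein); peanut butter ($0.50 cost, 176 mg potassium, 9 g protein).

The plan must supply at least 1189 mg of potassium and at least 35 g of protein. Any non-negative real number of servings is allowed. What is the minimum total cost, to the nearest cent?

A basic optimal solution has at most two foods positive. Try each food alone and each pair with both targets met exactly.
kale only: max(1189/318, 35/4) = 8.75 servings → $10.06.
oats only: max(1189/160, 35/4) = 8.75 servings → $2.19.
peanut butter only: max(1189/176, 35/9) = 6.756 servings → $3.38.
kale + oats: the both-tight solution has a negative serving — not a feasible corner.
kale + peanut butter with both tight: 2.104 servings and 2.954 servings → $3.90.
oats + peanut butter with both tight: 6.17 servings and 1.147 servings → $2.12.
So the least-cost plan costs $2.12.

$2.12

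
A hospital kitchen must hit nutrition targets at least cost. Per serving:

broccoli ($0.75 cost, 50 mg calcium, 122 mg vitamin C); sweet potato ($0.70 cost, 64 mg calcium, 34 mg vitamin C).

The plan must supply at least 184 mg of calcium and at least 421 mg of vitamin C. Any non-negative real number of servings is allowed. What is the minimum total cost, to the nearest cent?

$2.70

Compare the cost at each extreme point of the feasible region.
broccoli only: max(184/50, 421/122) = 3.68 servings → $2.76.
sweet potato only: max(184/64, 421/34) = 12.38 servings → $8.67.
broccoli + sweet potato with both tight: 3.387 servings and 0.2289 servings → $2.70.
Cheapest feasible corner: $2.70.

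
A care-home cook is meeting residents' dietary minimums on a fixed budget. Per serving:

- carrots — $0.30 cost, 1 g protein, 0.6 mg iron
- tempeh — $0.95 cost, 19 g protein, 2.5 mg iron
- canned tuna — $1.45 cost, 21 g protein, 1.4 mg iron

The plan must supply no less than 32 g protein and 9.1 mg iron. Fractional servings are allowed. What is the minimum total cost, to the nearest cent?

$3.46

A basic optimal solution has at most two foods positive. Try each food alone and each pair with both targets met exactly.
carrots only: max(32/1, 9.1/0.6) = 32 servings → $9.60.
tempeh only: max(32/19, 9.1/2.5) = 3.64 servings → $3.46.
canned tuna only: max(32/21, 9.1/1.4) = 6.5 servings → $9.43.
carrots + tempeh with both tight: 10.44 servings and 1.135 servings → $4.21.
carrots + canned tuna with both tight: 13.06 servings and 0.9018 servings → $5.23.
tempeh + canned tuna: intersection lies outside the first quadrant.
Cheapest feasible corner: $3.46.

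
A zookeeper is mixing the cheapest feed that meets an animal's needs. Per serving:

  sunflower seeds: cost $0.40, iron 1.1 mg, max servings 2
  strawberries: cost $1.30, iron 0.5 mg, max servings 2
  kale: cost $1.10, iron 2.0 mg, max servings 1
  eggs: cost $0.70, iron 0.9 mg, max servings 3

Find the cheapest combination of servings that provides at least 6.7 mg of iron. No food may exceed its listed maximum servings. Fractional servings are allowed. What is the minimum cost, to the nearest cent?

$3.84

Cost per mg of iron: sunflower seeds $0.3636, kale $0.5500, eggs $0.7778, strawberries $2.6000.
Take 2 servings of sunflower seeds: +2.2 mg iron for $0.80 (total $0.80, still need 4.5 mg).
Take 1 serving of kale: +2.0 mg iron for $1.10 (total $1.90, still need 2.5 mg).
Take 2.778 servings of eggs: +2.5 mg iron for $1.94 (total $3.84, still need 0.0 mg).
Greedy by cheapest-per-mg is optimal for a single linear constraint, so the minimum cost is $3.84.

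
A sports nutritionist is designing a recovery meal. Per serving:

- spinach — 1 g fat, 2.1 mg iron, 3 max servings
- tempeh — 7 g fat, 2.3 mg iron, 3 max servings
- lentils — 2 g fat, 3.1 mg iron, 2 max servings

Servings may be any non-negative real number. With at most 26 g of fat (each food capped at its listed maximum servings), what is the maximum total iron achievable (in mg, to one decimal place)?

Iron per g fat: spinach 2.1, lentils 1.55, tempeh 0.3286.
Take 3 servings of spinach: uses 3 g fat, +6.3 mg iron (running total 6.3 mg).
Take 2 servings of lentils: uses 4 g fat, +6.2 mg iron (running total 12.5 mg).
Take 2.714 servings of tempeh: uses 19 g fat, +6.2 mg iron (running total 18.7 mg).
Filling greedily by iron-per-g fat is optimal for one linear limit, giving 18.7 mg.

18.7 mg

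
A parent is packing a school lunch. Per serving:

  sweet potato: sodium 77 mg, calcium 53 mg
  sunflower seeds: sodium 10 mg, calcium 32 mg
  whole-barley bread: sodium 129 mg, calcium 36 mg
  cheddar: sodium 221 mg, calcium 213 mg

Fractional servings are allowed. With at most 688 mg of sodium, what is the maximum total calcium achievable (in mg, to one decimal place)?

Calcium per mg sodium: sunflower seeds 3.2, cheddar 0.9638, sweet potato 0.6883, whole-barley bread 0.2791.
With no serving limits, spend the whole sodium allowance on sunflower seeds: 688 mg / 10 mg × 32 mg = 2201.6 mg.

2201.6 mg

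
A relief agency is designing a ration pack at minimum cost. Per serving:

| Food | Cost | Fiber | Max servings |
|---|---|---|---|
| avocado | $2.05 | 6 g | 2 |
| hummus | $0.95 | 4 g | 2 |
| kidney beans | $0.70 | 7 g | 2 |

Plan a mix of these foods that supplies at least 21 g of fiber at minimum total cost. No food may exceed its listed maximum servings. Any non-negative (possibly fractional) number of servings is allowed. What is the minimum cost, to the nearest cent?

Cost per g of fiber: kidney beans $0.1000, hummus $0.2375, avocado $0.3417.
Take 2 servings of kidney beans: +14.0 g fiber for $1.40 (total $1.40, still need 7.0 g).
Take 1.75 servings of hummus: +7.0 g fiber for $1.66 (total $3.06, still need 0.0 g).
Greedy by cheapest-per-g is optimal for a single linear constraint, so the minimum cost is $3.06.

$3.06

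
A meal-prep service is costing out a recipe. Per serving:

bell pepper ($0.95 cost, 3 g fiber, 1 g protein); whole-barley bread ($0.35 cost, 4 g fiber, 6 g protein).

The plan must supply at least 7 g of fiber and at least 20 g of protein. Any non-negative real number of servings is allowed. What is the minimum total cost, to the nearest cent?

$1.17

bell pepper only: max(7/3, 20/1) = 20 servings → $19.00.
whole-barley bread only: max(7/4, 20/6) = 3.333 servings → $1.17.
bell pepper + whole-barley bread: intersection lies outside the first quadrant.
So the least-cost plan costs $1.17.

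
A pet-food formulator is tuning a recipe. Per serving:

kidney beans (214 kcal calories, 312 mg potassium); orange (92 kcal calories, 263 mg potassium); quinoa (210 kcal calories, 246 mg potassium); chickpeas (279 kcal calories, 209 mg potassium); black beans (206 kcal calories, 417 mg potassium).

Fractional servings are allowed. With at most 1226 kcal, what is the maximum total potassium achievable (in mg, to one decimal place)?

Potassium per kcal: orange 2.859, black beans 2.024, kidney beans 1.458, quinoa 1.171, chickpeas 0.7491.
With no serving limits, spend the whole calories allowance on orange: 1226 kcal / 92 kcal × 263 mg = 3504.8 mg.

3504.8 mg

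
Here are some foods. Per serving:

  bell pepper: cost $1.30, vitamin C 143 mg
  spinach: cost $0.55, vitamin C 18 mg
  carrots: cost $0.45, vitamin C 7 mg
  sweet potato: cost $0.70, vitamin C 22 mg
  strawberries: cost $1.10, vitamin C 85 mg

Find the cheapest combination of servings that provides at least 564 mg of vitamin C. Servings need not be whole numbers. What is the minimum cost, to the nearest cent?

$5.13

Cost per mg of vitamin C: bell pepper $0.0091, strawberries $0.0129, spinach $0.0306, sweet potato $0.0318, carrots $0.0643.
With no serving limits, use only bell pepper: 564 mg / 143 mg = 3.944 servings × $1.30 = $5.13.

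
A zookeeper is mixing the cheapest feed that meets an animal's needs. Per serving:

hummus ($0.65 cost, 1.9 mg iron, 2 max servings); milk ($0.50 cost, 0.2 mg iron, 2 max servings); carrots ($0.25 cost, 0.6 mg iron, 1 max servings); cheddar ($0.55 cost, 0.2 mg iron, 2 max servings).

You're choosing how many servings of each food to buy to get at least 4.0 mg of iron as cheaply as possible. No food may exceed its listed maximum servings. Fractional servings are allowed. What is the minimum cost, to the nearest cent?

$1.38

Cost per mg of iron: hummus $0.3421, carrots $0.4167, milk $2.5000, cheddar $2.7500.
Take 2 servings of hummus: +3.8 mg iron for $1.30 (total $1.30, still need 0.2 mg).
Take 0.3333 servings of carrots: +0.2 mg iron for $0.08 (total $1.38, still need 0.0 mg).
Greedy by cheapest-per-mg is optimal for a single linear constraint, so the minimum cost is $1.38.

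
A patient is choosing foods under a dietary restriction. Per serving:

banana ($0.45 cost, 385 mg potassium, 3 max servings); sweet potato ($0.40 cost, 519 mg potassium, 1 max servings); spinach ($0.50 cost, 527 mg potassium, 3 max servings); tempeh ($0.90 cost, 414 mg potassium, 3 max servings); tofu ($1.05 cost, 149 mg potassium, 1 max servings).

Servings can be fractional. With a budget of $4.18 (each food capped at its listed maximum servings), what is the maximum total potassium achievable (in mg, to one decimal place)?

3682.8 mg

Potassium per dollar: sweet potato 1298, spinach 1054, banana 855.6, tempeh 460, tofu 141.9.
Take 1 serving of sweet potato: spends $0.40, +519.0 mg potassium (running total 519.0 mg).
Take 3 servings of spinach: spends $1.50, +1581.0 mg potassium (running total 2100.0 mg).
Take 3 servings of banana: spends $1.35, +1155.0 mg potassium (running total 3255.0 mg).
Take 1.033 servings of tempeh: spends $0.93, +427.8 mg potassium (running total 3682.8 mg).
Filling greedily by potassium-per-dollar is optimal for one linear limit, giving 3682.8 mg.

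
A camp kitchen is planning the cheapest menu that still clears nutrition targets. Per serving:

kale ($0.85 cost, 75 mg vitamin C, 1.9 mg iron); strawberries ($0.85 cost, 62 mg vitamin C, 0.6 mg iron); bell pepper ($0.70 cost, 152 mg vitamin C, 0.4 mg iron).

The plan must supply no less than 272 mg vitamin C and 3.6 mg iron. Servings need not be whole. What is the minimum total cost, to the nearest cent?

$2.11

kale only: max(272/75, 3.6/1.9) = 3.627 servings → $3.08.
strawberries only: max(272/62, 3.6/0.6) = 6 servings → $5.10.
bell pepper only: max(272/152, 3.6/0.4) = 9 servings → $6.30.
kale + strawberries with both tight: 0.8242 servings and 3.39 servings → $3.58.
kale + bell pepper with both tight: 1.694 servings and 0.9536 servings → $2.11.
strawberries + bell pepper: intersection lies outside the first quadrant.
So the least-cost plan costs $2.11.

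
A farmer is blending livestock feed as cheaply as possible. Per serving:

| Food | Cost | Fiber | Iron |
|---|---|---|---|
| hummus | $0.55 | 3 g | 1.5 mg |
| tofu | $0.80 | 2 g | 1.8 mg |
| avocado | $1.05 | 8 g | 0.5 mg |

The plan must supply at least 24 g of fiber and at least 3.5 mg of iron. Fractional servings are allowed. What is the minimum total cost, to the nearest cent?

hummus only: max(24/3, 3.5/1.5) = 8 servings → $4.40.
tofu only: max(24/2, 3.5/1.8) = 12 servings → $9.60.
avocado only: max(24/8, 3.5/0.5) = 7 servings → $7.35.
hummus + tofu: the both-tight solution has a negative serving — not a feasible corner.
hummus + avocado with both tight: 1.524 servings and 2.429 servings → $3.39.
tofu + avocado with both tight: 1.194 servings and 2.701 servings → $3.79.
The minimum over all feasible corners is $3.39.

$3.39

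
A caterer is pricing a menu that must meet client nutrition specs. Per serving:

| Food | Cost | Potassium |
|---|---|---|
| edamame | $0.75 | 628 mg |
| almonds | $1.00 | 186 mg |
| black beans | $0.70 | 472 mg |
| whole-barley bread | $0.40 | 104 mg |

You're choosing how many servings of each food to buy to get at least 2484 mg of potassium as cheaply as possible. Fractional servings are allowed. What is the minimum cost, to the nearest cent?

$2.97

Cost per mg of potassium: edamame $0.0012, black beans $0.0015, whole-barley bread $0.0038, almonds $0.0054.
With no serving limits, use only edamame: 2484 mg / 628 mg = 3.955 servings × $0.75 = $2.97.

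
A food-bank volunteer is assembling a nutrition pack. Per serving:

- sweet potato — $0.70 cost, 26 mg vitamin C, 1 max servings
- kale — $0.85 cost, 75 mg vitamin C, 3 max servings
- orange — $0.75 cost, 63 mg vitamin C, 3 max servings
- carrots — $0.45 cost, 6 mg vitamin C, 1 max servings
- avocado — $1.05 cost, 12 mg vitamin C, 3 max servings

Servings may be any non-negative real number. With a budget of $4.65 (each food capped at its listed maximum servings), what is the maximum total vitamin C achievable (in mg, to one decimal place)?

Vitamin C per dollar: kale 88.24, orange 84, sweet potato 37.14, carrots 13.33, avocado 11.43.
Take 3 servings of kale: spends $2.55, +225.0 mg vitamin C (running total 225.0 mg).
Take 2.8 servings of orange: spends $2.10, +176.4 mg vitamin C (running total 401.4 mg).
Filling greedily by vitamin C-per-dollar is optimal for one linear limit, giving 401.4 mg.

401.4 mg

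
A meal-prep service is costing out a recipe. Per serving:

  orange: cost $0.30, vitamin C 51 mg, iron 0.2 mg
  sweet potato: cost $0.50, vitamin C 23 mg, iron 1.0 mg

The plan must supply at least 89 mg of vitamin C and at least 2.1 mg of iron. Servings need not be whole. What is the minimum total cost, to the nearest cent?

An LP optimum is at a vertex; with two nutrient constraints at most two foods are used. Check each candidate.
orange only: max(89/51, 2.1/0.2) = 10.5 servings → $3.15.
sweet potato only: max(89/23, 2.1/1.0) = 3.87 servings → $1.93.
orange + sweet potato with both tight: 0.8772 servings and 1.925 servings → $1.23.
Cheapest feasible corner: $1.23.

$1.23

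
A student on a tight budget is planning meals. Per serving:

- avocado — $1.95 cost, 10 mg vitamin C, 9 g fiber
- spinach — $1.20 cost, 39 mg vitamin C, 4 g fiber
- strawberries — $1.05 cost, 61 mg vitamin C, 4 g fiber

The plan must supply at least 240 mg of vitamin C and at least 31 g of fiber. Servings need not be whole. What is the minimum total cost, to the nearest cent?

$7.38

The cheapest plan sits at a corner of the feasible region — with two constraints it uses at most two foods.
avocado only: max(240/10, 31/9) = 24 servings → $46.80.
spinach only: max(240/39, 31/4) = 7.75 servings → $9.30.
strawberries only: max(240/61, 31/4) = 7.75 servings → $8.14.
avocado + spinach with both tight: 0.8006 servings and 5.949 servings → $8.70.
avocado + strawberries with both tight: 1.829 servings and 3.635 servings → $7.38.
spinach + strawberries: the both-tight solution has a negative serving — not a feasible corner.
The minimum over all feasible corners is $7.38.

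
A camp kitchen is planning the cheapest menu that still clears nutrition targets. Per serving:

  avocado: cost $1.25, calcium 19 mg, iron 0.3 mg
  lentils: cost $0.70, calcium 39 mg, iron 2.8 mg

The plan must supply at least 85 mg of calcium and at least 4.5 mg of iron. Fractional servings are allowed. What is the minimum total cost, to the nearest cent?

$1.53

The cheapest plan sits at a corner of the feasible region — with two constraints it uses at most two foods.
avocado only: max(85/19, 4.5/0.3) = 15 servings → $18.75.
lentils only: max(85/39, 4.5/2.8) = 2.179 servings → $1.53.
avocado + lentils with both tight: 1.506 servings and 1.446 servings → $2.89.
The minimum over all feasible corners is $1.53.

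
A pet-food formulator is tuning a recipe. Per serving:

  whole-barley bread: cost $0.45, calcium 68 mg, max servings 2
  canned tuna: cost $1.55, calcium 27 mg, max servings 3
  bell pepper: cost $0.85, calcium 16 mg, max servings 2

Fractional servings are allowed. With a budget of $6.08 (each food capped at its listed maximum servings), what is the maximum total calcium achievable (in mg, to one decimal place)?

Calcium per dollar: whole-barley bread 151.1, bell pepper 18.82, canned tuna 17.42.
Take 2 servings of whole-barley bread: spends $0.90, +136.0 mg calcium (running total 136.0 mg).
Take 2 servings of bell pepper: spends $1.70, +32.0 mg calcium (running total 168.0 mg).
Take 2.245 servings of canned tuna: spends $3.48, +60.6 mg calcium (running total 228.6 mg).
Greedy by best ratio exhausts the cost allowance optimally: 228.6 mg.

228.6 mg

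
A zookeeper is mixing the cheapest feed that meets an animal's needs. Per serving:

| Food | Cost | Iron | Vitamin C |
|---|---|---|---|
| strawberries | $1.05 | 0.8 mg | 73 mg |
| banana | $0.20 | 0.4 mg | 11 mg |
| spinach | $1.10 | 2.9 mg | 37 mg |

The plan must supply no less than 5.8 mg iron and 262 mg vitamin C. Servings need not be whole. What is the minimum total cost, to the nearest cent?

$4.21

Check every corner: each single food scaled to meet both minima, and each pair solved so both constraints bind.
strawberries only: max(5.8/0.8, 262/73) = 7.25 servings → $7.61.
banana only: max(5.8/0.4, 262/11) = 23.82 servings → $4.76.
spinach only: max(5.8/2.9, 262/37) = 7.081 servings → $7.79.
strawberries + banana with both tight: 2.01 servings and 10.48 servings → $4.21.
strawberries + spinach with both tight: 2.994 servings and 1.174 servings → $4.44.
banana + spinach: the both-tight solution has a negative serving — not a feasible corner.
So the least-cost plan costs $4.21.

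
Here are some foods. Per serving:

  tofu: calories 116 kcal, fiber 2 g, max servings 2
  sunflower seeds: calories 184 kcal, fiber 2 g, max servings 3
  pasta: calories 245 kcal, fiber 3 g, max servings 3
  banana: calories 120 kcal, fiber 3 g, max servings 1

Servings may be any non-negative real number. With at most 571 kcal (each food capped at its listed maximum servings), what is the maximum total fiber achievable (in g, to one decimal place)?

9.7 g

Fiber per kcal: banana 0.025, tofu 0.01724, pasta 0.01224, sunflower seeds 0.01087.
Take 1 serving of banana: uses 120 kcal, +3.0 g fiber (running total 3.0 g).
Take 2 servings of tofu: uses 232 kcal, +4.0 g fiber (running total 7.0 g).
Take 0.8939 servings of pasta: uses 219 kcal, +2.7 g fiber (running total 9.7 g).
Filling greedily by fiber-per-kcal is optimal for one linear limit, giving 9.7 g.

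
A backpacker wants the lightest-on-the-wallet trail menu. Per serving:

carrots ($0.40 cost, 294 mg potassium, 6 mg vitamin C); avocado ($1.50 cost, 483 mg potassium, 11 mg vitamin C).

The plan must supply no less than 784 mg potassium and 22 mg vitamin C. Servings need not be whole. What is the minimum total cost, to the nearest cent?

The cheapest plan sits at a corner of the feasible region — with two constraints it uses at most two foods.
carrots only: max(784/294, 22/6) = 3.667 servings → $1.47.
avocado only: max(784/483, 22/11) = 2 servings → $3.00.
carrots + avocado: the both-tight solution has a negative serving — not a feasible corner.
The minimum over all feasible corners is $1.47.

$1.47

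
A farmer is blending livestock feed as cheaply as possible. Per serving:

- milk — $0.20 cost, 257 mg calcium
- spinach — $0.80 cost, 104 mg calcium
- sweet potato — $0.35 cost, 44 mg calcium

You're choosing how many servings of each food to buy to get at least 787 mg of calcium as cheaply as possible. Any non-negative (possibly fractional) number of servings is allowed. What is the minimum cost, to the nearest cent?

Cost per mg of calcium: milk $0.0008, spinach $0.0077, sweet potato $0.0080.
With no serving limits, use only milk: 787 mg / 257 mg = 3.062 servings × $0.20 = $0.61.

$0.61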